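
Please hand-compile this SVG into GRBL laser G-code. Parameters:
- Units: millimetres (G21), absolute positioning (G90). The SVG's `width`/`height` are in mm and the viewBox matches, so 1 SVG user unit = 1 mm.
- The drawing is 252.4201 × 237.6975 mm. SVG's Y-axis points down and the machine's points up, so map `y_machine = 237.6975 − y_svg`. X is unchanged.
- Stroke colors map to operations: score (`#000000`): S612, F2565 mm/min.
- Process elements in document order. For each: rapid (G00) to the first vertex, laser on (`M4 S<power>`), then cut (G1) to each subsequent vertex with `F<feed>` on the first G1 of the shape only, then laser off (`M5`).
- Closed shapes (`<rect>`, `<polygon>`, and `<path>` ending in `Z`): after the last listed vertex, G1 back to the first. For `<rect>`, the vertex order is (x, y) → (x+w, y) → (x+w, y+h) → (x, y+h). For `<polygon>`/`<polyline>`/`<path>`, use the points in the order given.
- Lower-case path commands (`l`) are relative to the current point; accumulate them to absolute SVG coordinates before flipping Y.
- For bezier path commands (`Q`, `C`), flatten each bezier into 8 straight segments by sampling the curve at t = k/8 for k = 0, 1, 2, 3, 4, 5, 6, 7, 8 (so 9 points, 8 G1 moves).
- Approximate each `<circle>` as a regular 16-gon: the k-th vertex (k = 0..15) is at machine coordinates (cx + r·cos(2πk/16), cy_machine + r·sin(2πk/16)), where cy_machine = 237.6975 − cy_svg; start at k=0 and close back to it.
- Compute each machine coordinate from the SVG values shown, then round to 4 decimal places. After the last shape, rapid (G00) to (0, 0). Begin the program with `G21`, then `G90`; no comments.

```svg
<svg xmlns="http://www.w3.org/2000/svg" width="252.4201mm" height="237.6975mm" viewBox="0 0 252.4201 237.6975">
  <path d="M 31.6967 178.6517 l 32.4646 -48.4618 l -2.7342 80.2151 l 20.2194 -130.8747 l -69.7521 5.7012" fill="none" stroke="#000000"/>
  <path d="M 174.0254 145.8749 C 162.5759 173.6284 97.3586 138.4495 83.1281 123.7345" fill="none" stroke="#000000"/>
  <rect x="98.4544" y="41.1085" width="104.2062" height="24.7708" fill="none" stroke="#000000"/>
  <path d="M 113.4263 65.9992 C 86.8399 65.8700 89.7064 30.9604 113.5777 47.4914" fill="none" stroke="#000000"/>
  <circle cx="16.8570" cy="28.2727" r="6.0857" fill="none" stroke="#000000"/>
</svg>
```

Since the viewBox matches the mm dimensions, user units are millimetres directly. The only transform is the Y-flip y_m = 237.6975 − y_svg.

Shape 1 is a open polyline drawn with `<path>`. Its stroke #000000 means score at S612, F2565. After flipping Y the toolpath is (31.6967,59.0458) → (64.1613,107.5076) → (61.4271,27.2925) → (81.6465,158.1672) → (11.8944,152.4660).

Shape 2 is a cubic bezier drawn with `<path>`. Its stroke #000000 means score at S612, F2565. After flipping Y the toolpath is (174.0254,91.8226) → (167.4161,84.2021) → (156.9936,81.5042) → (143.9856,82.7517) → (129.6196,86.9671) → (115.1233,93.1733) → (101.7242,100.3928) → (90.6499,107.6485) → (83.1281,113.9630).

Shape 3 is a rectangle drawn with `<rect>`. Its stroke #000000 means score at S612, F2565. After flipping Y the toolpath is (98.4544,196.5890) → (202.6606,196.5890) → (202.6606,171.8182) → (98.4544,171.8182) → (98.4544,196.5890), returning to the start.

Shape 4 is a cubic bezier drawn with `<path>`. Its stroke #000000 means score at S612, F2565. After flipping Y the toolpath is (113.4263,171.6983) → (104.8205,173.2087) → (98.8769,176.9693) → (95.4965,181.9698) → (94.5804,187.1998) → (96.0294,191.6488) → (99.7446,194.3064) → (105.6271,194.1623) → (113.5777,190.2061).

Shape 5 is a circle drawn with `<circle>`. Its stroke #000000 means score at S612, F2565. After flipping Y the toolpath is (22.9427,209.4248) → (22.4795,211.7537) → (21.1602,213.7280) → (19.1859,215.0473) → (16.8570,215.5105) → (14.5281,215.0473) → (12.5538,213.7280) → (11.2345,211.7537) → (10.7713,209.4248) → (11.2345,207.0959) → (12.5538,205.1216) → (14.5281,203.8023) → (16.8570,203.3391) → (19.1859,203.8023) → (21.1602,205.1216) → (22.4795,207.0959) → (22.9427,209.4248), returning to the start.

G21
G90
G00 X31.6967 Y59.0458
M4 S612
G1 X64.1613 Y107.5076 F2565
G1 X61.4271 Y27.2925
G1 X81.6465 Y158.1672
G1 X11.8944 Y152.4660
M5
G00 X174.0254 Y91.8226
M4 S612
G1 X167.4161 Y84.2021 F2565
G1 X156.9936 Y81.5042
G1 X143.9856 Y82.7517
G1 X129.6196 Y86.9671
G1 X115.1233 Y93.1733
G1 X101.7242 Y100.3928
G1 X90.6499 Y107.6485
G1 X83.1281 Y113.9630
M5
G00 X98.4544 Y196.5890
M4 S612
G1 X202.6606 Y196.5890 F2565
G1 X202.6606 Y171.8182
G1 X98.4544 Y171.8182
G1 X98.4544 Y196.5890
M5
G00 X113.4263 Y171.6983
M4 S612
G1 X104.8205 Y173.2087 F2565
G1 X98.8769 Y176.9693
G1 X95.4965 Y181.9698
G1 X94.5804 Y187.1998
G1 X96.0294 Y191.6488
G1 X99.7446 Y194.3064
G1 X105.6271 Y194.1623
G1 X113.5777 Y190.2061
M5
G00 X22.9427 Y209.4248
M4 S612
G1 X22.4795 Y211.7537 F2565
G1 X21.1602 Y213.7280
G1 X19.1859 Y215.0473
G1 X16.8570 Y215.5105
G1 X14.5281 Y215.0473
G1 X12.5538 Y213.7280
G1 X11.2345 Y211.7537
G1 X10.7713 Y209.4248
G1 X11.2345 Y207.0959
G1 X12.5538 Y205.1216
G1 X14.5281 Y203.8023
G1 X16.8570 Y203.3391
G1 X19.1859 Y203.8023
G1 X21.1602 Y205.1216
G1 X22.4795 Y207.0959
G1 X22.9427 Y209.4248
M5
G00 X0.0000 Y0.0000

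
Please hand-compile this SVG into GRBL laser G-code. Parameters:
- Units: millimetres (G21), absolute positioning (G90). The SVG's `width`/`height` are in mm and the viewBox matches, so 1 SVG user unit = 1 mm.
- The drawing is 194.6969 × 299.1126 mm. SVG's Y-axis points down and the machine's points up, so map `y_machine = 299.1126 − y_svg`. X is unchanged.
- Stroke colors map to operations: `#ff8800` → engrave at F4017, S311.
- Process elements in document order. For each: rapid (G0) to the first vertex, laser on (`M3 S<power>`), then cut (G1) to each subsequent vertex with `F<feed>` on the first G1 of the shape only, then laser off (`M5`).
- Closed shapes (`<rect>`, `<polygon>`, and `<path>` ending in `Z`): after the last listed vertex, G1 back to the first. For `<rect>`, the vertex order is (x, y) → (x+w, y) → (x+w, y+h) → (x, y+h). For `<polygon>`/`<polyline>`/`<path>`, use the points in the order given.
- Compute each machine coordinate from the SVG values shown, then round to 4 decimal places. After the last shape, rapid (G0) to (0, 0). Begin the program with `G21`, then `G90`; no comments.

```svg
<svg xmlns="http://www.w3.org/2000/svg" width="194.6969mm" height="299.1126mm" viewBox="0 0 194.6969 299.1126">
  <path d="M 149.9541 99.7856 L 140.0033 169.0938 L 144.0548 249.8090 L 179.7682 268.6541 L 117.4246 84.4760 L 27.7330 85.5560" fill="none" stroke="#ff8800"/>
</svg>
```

G21
G90
G0 X149.9541 Y199.3270
M3 S311
G1 X140.0033 Y130.0188 F4017
G1 X144.0548 Y49.3036
G1 X179.7682 Y30.4585
G1 X117.4246 Y214.6366
G1 X27.7330 Y213.5566
M5
G0 X0.0000 Y0.0000

Since the viewBox matches the mm dimensions, user units are millimetres directly. The only transform is the Y-flip y_m = 299.1126 − y_svg.

Shape 1 is a open polyline drawn with `<path>`. Its stroke #ff8800 means engrave at S311, F4017. After flipping Y the toolpath is (149.9541,199.3270) → (140.0033,130.0188) → (144.0548,49.3036) → (179.7682,30.4585) → (117.4246,214.6366) → (27.7330,213.5566).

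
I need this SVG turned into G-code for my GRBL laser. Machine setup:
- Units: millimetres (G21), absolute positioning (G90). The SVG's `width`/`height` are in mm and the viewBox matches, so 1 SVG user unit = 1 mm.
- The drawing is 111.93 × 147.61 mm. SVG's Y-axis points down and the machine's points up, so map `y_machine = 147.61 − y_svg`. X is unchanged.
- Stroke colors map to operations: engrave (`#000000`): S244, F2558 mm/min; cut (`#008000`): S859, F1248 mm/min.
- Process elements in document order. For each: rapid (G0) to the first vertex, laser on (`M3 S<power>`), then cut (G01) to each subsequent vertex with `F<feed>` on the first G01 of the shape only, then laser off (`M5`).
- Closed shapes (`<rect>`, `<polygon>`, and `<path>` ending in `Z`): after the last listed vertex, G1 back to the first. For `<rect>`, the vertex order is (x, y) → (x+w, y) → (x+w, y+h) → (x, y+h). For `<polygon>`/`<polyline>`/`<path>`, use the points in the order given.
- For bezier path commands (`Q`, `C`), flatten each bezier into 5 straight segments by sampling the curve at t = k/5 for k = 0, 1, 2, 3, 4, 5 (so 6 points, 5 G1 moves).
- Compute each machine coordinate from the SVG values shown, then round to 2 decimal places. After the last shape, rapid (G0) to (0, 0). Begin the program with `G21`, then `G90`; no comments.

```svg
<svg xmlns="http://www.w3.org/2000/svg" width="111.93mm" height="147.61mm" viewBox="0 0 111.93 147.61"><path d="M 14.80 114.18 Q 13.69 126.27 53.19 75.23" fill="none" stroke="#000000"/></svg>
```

G21
G90
G0 X14.80 Y33.43
M3 S244
G01 X15.98 Y31.12 F2558
G01 X20.41 Y33.86
G01 X28.09 Y41.65
G01 X39.01 Y54.49
G01 X53.19 Y72.38
M5
G0 X0.00 Y0.00

viewBox `0 0 111.93 147.61` with mm width/height → 1 unit = 1 mm. Flip: y_m = 147.61 − y_svg.

**Shape 1** — `<path>` quadratic bezier, stroke `#000000` → engrave (S244, F2558). Control points (SVG): P0=(14.80,114.18), P1=(13.69,126.27), P2=(53.19,75.23); sampled at t=k/5. Machine vertices: (14.80,33.43) → (15.98,31.12) → (20.41,33.86) → (28.09,41.65) → (39.01,54.49) → (53.19,72.38). Open path.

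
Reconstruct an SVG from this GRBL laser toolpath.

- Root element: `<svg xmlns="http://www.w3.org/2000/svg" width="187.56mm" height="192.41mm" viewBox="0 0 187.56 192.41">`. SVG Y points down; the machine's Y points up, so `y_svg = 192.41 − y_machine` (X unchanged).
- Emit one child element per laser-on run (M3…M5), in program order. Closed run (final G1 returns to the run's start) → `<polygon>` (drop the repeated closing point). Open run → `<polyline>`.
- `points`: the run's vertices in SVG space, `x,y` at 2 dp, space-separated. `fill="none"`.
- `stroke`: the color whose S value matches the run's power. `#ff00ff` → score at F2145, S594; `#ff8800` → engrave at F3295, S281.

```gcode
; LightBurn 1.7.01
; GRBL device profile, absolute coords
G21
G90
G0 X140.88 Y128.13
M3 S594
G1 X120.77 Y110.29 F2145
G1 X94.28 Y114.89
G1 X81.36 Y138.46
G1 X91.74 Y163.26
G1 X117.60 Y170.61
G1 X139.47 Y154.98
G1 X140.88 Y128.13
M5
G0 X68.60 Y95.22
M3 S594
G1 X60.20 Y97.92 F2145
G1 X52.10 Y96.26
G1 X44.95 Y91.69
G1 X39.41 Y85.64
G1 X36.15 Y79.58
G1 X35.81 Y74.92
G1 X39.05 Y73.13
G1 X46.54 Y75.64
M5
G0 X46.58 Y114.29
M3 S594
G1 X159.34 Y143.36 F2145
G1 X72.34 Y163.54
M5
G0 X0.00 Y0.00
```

<svg xmlns="http://www.w3.org/2000/svg" width="187.56mm" height="192.41mm" viewBox="0 0 187.56 192.41">
  <polygon points="140.88,64.28 120.77,82.12 94.28,77.52 81.36,53.95 91.74,29.15 117.60,21.80 139.47,37.43" fill="none" stroke="#ff00ff"/>
  <polyline points="68.60,97.19 60.20,94.49 52.10,96.15 44.95,100.72 39.41,106.77 36.15,112.83 35.81,117.49 39.05,119.28 46.54,116.77" fill="none" stroke="#ff00ff"/>
  <polyline points="46.58,78.12 159.34,49.05 72.34,28.87" fill="none" stroke="#ff00ff"/>
</svg>

y_svg = 192.41 − y_m. Every run uses S594, so all elements get stroke `#ff00ff` (score).

[1] closed run; points: 140.88,64.28 120.77,82.12 94.28,77.52 81.36,53.95 91.74,29.15 117.60,21.80 139.47,37.43

[2] open run; points: 68.60,97.19 60.20,94.49 52.10,96.15 44.95,100.72 39.41,106.77 36.15,112.83 35.81,117.49 39.05,119.28 46.54,116.77

[3] open run; points: 46.58,78.12 159.34,49.05 72.34,28.87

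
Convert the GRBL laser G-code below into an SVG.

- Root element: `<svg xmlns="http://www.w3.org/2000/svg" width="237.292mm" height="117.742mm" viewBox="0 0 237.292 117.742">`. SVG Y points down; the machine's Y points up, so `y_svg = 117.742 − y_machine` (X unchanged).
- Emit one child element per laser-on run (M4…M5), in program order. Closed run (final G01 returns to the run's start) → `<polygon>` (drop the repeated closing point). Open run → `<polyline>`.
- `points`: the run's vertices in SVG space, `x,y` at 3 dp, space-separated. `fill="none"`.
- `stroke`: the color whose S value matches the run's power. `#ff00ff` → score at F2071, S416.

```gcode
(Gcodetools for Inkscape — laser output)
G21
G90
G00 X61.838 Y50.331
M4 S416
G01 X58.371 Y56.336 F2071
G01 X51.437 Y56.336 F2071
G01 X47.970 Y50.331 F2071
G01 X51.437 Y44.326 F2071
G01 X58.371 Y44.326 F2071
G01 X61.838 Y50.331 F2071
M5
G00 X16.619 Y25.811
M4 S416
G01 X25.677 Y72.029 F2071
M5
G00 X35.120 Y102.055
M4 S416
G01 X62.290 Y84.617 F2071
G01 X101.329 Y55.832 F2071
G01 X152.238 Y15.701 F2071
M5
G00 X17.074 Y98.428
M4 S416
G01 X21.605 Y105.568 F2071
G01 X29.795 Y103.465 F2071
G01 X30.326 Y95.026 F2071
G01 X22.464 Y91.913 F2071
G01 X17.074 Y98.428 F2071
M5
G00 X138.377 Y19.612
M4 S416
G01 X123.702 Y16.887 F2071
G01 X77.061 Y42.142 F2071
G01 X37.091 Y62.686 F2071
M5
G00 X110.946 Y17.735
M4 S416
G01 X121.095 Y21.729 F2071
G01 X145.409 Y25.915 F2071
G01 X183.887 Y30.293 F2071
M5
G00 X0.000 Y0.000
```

Each laser-on run becomes one SVG element. Flip Y back into SVG space with y_svg = 117.742 − y_machine. Every run uses S416, so all elements get stroke `#ff00ff` (score).

Run 1: The run returns to its start, so emit a `<polygon>` with points (Y-flipped): 61.838,67.411 58.371,61.406 51.437,61.406 47.970,67.411 51.437,73.416 58.371,73.416.

Run 2: The run is open, so emit a `<polyline>` with points (Y-flipped): 16.619,91.931 25.677,45.713.

Run 3: The run is open, so emit a `<polyline>` with points (Y-flipped): 35.120,15.687 62.290,33.125 101.329,61.910 152.238,102.041.

Run 4: The run returns to its start, so emit a `<polygon>` with points (Y-flipped): 17.074,19.314 21.605,12.174 29.795,14.277 30.326,22.716 22.464,25.829.

Run 5: The run is open, so emit a `<polyline>` with points (Y-flipped): 138.377,98.130 123.702,100.855 77.061,75.600 37.091,55.056.

Run 6: The run is open, so emit a `<polyline>` with points (Y-flipped): 110.946,100.007 121.095,96.013 145.409,91.827 183.887,87.449.

<svg xmlns="http://www.w3.org/2000/svg" width="237.292mm" height="117.742mm" viewBox="0 0 237.292 117.742">
  <polygon points="61.838,67.411 58.371,61.406 51.437,61.406 47.970,67.411 51.437,73.416 58.371,73.416" fill="none" stroke="#ff00ff"/>
  <polyline points="16.619,91.931 25.677,45.713" fill="none" stroke="#ff00ff"/>
  <polyline points="35.120,15.687 62.290,33.125 101.329,61.910 152.238,102.041" fill="none" stroke="#ff00ff"/>
  <polygon points="17.074,19.314 21.605,12.174 29.795,14.277 30.326,22.716 22.464,25.829" fill="none" stroke="#ff00ff"/>
  <polyline points="138.377,98.130 123.702,100.855 77.061,75.600 37.091,55.056" fill="none" stroke="#ff00ff"/>
  <polyline points="110.946,100.007 121.095,96.013 145.409,91.827 183.887,87.449" fill="none" stroke="#ff00ff"/>
</svg>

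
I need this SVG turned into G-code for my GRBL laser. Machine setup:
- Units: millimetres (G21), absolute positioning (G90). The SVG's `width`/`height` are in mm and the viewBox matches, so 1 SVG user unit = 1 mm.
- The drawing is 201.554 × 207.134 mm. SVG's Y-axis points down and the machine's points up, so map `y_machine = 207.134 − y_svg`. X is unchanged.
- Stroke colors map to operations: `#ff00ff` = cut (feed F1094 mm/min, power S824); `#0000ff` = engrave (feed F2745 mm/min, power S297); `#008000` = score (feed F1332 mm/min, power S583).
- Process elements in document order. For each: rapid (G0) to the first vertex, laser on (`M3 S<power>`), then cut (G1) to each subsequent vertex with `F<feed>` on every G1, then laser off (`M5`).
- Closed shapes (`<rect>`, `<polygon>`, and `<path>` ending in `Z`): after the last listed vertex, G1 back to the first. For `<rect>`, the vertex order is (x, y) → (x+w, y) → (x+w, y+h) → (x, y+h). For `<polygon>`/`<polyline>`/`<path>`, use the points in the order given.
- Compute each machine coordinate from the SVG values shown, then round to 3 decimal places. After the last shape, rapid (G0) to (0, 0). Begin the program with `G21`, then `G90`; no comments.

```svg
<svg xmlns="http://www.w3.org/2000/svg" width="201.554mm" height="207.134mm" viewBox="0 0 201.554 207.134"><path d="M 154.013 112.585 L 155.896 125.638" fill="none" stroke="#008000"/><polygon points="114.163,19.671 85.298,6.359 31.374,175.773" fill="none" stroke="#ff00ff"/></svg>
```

1 u = 1 mm; y_m = 207.134 − y.

[1] `<path>` line segment, #008000→score S583 F1332: (154.013,94.549) → (155.896,81.496)

[2] `<polygon>` closed polygon, #ff00ff→cut S824 F1094: (114.163,187.463) → (85.298,200.775) → (31.374,31.361) → (114.163,187.463) (closed)

G21
G90
G0 X154.013 Y94.549
M3 S583
G1 X155.896 Y81.496 F1332
M5
G0 X114.163 Y187.463
M3 S824
G1 X85.298 Y200.775 F1094
G1 X31.374 Y31.361 F1094
G1 X114.163 Y187.463 F1094
M5
G0 X0.000 Y0.000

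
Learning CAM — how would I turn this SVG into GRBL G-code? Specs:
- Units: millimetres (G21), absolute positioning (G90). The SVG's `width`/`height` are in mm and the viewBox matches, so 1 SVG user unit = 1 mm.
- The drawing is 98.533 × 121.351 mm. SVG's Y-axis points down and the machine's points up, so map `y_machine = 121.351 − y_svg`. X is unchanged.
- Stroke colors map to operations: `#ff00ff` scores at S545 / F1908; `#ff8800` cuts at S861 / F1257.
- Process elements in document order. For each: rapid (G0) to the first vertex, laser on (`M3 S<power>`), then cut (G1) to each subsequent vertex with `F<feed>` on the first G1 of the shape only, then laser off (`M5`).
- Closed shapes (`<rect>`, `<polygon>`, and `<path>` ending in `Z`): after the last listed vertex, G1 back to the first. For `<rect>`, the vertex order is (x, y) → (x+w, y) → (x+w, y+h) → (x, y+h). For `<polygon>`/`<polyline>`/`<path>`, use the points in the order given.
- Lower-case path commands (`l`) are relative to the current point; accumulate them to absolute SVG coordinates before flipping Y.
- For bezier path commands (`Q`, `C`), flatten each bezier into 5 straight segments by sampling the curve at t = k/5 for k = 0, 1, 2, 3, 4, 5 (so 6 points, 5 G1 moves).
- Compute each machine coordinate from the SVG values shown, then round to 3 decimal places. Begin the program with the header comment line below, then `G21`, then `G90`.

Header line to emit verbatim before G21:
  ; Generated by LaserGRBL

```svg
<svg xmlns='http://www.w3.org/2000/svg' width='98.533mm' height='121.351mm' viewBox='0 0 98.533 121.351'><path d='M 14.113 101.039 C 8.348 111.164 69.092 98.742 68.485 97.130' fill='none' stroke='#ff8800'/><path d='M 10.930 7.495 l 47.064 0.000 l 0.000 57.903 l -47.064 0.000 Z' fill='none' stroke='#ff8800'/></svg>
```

; Generated by LaserGRBL
G21
G90
G0 X14.113 Y20.312
M3 S861
G1 X17.612 Y16.676 F1257
G1 X30.936 Y16.850
G1 X47.948 Y19.233
G1 X62.510 Y22.223
G1 X68.485 Y24.221
M5
G0 X10.930 Y113.856
M3 S861
G1 X57.994 Y113.856 F1257
G1 X57.994 Y55.953
G1 X10.930 Y55.953
G1 X10.930 Y113.856
M5

viewBox `0 0 98.533 121.351` with mm width/height → 1 unit = 1 mm. Flip: y_m = 121.351 − y_svg.

**Shape 1** — `<path>` cubic bezier, stroke `#ff8800` → cut (S861, F1257). Control points (SVG): P0=(14.113,101.039), P1=(8.348,111.164), P2=(69.092,98.742), P3=(68.485,97.130); sampled at t=k/5. Machine vertices: (14.113,20.312) → (17.612,16.676) → (30.936,16.850) → (47.948,19.233) → (62.510,22.223) → (68.485,24.221). Open path.

**Shape 2** — `<path>` rectangle, stroke `#ff8800` → cut (S861, F1257). Machine vertices: (10.930,113.856) → (57.994,113.856) → (57.994,55.953) → (10.930,55.953) → (10.930,113.856). Closed: final G1 returns to the first vertex.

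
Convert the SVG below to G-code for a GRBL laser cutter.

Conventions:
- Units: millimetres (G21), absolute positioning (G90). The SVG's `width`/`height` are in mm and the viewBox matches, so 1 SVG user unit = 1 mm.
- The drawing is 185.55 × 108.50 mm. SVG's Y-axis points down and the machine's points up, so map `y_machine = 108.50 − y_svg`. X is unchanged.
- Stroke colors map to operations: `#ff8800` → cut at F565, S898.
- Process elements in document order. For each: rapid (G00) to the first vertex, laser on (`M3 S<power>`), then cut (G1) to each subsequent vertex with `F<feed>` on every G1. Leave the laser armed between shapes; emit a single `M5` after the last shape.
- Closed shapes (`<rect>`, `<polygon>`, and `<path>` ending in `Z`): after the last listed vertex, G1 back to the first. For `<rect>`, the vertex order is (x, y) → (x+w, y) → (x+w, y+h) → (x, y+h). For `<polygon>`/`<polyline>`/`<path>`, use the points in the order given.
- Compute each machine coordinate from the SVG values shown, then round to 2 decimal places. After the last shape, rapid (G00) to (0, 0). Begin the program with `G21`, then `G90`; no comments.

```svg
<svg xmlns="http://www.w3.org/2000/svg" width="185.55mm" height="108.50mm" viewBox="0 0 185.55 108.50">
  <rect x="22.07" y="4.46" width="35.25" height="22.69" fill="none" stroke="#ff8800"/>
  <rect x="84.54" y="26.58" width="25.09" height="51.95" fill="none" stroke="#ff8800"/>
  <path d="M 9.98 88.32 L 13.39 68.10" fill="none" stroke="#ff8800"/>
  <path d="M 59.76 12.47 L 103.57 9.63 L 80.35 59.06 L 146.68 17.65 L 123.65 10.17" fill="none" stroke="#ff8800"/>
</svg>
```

viewBox `0 0 185.55 108.50` with mm width/height → 1 unit = 1 mm. Flip: y_m = 108.50 − y_svg.

**Shape 1** — `<rect>` rectangle, stroke `#ff8800` → cut (S898, F565). Machine vertices: (22.07,104.04) → (57.32,104.04) → (57.32,81.35) → (22.07,81.35) → (22.07,104.04). Closed: final G1 returns to the first vertex.

**Shape 2** — `<rect>` rectangle, stroke `#ff8800` → cut (S898, F565). Machine vertices: (84.54,81.92) → (109.63,81.92) → (109.63,29.97) → (84.54,29.97) → (84.54,81.92). Closed: final G1 returns to the first vertex.

**Shape 3** — `<path>` line segment, stroke `#ff8800` → cut (S898, F565). Machine vertices: (9.98,20.18) → (13.39,40.40). Open path.

**Shape 4** — `<path>` open polyline, stroke `#ff8800` → cut (S898, F565). Machine vertices: (59.76,96.03) → (103.57,98.87) → (80.35,49.44) → (146.68,90.85) → (123.65,98.33). Open path.

G21
G90
G00 X22.07 Y104.04
M3 S898
G1 X57.32 Y104.04 F565
G1 X57.32 Y81.35 F565
G1 X22.07 Y81.35 F565
G1 X22.07 Y104.04 F565
G00 X84.54 Y81.92
M3 S898
G1 X109.63 Y81.92 F565
G1 X109.63 Y29.97 F565
G1 X84.54 Y29.97 F565
G1 X84.54 Y81.92 F565
G00 X9.98 Y20.18
M3 S898
G1 X13.39 Y40.40 F565
G00 X59.76 Y96.03
M3 S898
G1 X103.57 Y98.87 F565
G1 X80.35 Y49.44 F565
G1 X146.68 Y90.85 F565
G1 X123.65 Y98.33 F565
M5
G00 X0.00 Y0.00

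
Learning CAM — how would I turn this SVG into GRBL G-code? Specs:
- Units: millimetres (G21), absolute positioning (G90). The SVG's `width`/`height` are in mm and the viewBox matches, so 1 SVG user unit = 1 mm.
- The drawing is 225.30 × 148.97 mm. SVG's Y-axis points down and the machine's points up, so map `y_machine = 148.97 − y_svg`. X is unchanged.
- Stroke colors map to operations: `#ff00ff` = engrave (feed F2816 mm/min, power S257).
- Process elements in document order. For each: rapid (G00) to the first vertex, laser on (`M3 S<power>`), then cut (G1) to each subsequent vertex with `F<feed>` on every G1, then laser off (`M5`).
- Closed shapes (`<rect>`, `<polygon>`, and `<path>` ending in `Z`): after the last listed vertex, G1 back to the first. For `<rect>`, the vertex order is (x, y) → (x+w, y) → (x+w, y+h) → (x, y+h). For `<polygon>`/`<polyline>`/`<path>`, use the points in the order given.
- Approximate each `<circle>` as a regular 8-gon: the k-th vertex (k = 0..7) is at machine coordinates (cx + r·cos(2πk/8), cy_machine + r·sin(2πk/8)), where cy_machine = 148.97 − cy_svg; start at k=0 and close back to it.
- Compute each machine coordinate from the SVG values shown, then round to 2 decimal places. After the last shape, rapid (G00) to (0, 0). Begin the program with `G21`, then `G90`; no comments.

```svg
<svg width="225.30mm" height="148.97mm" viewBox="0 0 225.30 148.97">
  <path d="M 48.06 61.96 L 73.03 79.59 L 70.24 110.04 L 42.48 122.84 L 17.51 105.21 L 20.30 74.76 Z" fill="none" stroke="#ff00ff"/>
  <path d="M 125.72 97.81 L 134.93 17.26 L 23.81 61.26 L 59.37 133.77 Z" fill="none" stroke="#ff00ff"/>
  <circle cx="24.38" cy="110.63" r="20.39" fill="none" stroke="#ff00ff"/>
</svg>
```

G21
G90
G00 X48.06 Y87.01
M3 S257
G1 X73.03 Y69.38 F2816
G1 X70.24 Y38.93 F2816
G1 X42.48 Y26.13 F2816
G1 X17.51 Y43.76 F2816
G1 X20.30 Y74.21 F2816
G1 X48.06 Y87.01 F2816
M5
G00 X125.72 Y51.16
M3 S257
G1 X134.93 Y131.71 F2816
G1 X23.81 Y87.71 F2816
G1 X59.37 Y15.20 F2816
G1 X125.72 Y51.16 F2816
M5
G00 X44.77 Y38.34
M3 S257
G1 X38.80 Y52.76 F2816
G1 X24.38 Y58.73 F2816
G1 X9.96 Y52.76 F2816
G1 X3.99 Y38.34 F2816
G1 X9.96 Y23.92 F2816
G1 X24.38 Y17.95 F2816
G1 X38.80 Y23.92 F2816
G1 X44.77 Y38.34 F2816
M5
G00 X0.00 Y0.00

Since the viewBox matches the mm dimensions, user units are millimetres directly. The only transform is the Y-flip y_m = 148.97 − y_svg.

Shape 1 is a regular polygon drawn with `<path>`. Its stroke #ff00ff means engrave at S257, F2816. After flipping Y the toolpath is (48.06,87.01) → (73.03,69.38) → (70.24,38.93) → (42.48,26.13) → (17.51,43.76) → (20.30,74.21) → (48.06,87.01), returning to the start.

Shape 2 is a closed polygon drawn with `<path>`. Its stroke #ff00ff means engrave at S257, F2816. After flipping Y the toolpath is (125.72,51.16) → (134.93,131.71) → (23.81,87.71) → (59.37,15.20) → (125.72,51.16), returning to the start.

Shape 3 is a circle drawn with `<circle>`. Its stroke #ff00ff means engrave at S257, F2816. After flipping Y the toolpath is (44.77,38.34) → (38.80,52.76) → (24.38,58.73) → (9.96,52.76) → (3.99,38.34) → (9.96,23.92) → (24.38,17.95) → (38.80,23.92) → (44.77,38.34), returning to the start.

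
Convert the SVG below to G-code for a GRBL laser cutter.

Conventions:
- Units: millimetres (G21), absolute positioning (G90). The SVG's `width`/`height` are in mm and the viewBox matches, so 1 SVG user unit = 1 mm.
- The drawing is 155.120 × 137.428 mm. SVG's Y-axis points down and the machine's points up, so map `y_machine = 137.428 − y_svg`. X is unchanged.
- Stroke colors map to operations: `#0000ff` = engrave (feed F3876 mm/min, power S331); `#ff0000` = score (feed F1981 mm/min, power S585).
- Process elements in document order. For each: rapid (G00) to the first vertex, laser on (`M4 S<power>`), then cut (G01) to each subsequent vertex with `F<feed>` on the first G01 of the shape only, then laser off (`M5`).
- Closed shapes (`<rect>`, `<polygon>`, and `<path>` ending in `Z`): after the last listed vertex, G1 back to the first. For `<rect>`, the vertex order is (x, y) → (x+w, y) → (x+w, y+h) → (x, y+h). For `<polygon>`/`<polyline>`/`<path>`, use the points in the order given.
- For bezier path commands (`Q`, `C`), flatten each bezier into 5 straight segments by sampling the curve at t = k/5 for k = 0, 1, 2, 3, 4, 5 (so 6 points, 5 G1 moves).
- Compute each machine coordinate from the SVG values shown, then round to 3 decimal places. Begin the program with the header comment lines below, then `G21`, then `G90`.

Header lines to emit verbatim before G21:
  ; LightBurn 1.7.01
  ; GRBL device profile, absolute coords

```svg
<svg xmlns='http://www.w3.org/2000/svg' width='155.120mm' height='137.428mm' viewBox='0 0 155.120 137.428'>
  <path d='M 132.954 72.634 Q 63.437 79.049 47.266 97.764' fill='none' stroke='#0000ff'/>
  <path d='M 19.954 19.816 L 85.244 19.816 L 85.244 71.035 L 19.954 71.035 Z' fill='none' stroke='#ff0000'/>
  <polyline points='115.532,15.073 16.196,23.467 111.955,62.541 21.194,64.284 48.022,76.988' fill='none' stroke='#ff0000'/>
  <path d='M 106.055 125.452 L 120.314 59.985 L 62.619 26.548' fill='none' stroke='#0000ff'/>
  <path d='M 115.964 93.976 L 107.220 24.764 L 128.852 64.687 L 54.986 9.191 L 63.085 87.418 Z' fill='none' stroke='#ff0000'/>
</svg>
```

viewBox `0 0 155.120 137.428` with mm width/height → 1 unit = 1 mm. Flip: y_m = 137.428 − y_svg.

**Shape 1** — `<path>` quadratic bezier, stroke `#0000ff` → engrave (S331, F3876). Control points (SVG): P0=(132.954,72.634), P1=(63.437,79.049), P2=(47.266,97.764); sampled at t=k/5. Machine vertices: (132.954,64.794) → (107.281,61.736) → (85.876,57.694) → (68.738,52.668) → (55.868,46.658) → (47.266,39.664). Open path.

**Shape 2** — `<path>` rectangle, stroke `#ff0000` → score (S585, F1981). Machine vertices: (19.954,117.612) → (85.244,117.612) → (85.244,66.393) → (19.954,66.393) → (19.954,117.612). Closed: final G1 returns to the first vertex.

**Shape 3** — `<polyline>` open polyline, stroke `#ff0000` → score (S585, F1981). Machine vertices: (115.532,122.355) → (16.196,113.961) → (111.955,74.887) → (21.194,73.144) → (48.022,60.440). Open path.

**Shape 4** — `<path>` open polyline, stroke `#0000ff` → engrave (S331, F3876). Machine vertices: (106.055,11.976) → (120.314,77.443) → (62.619,110.880). Open path.

**Shape 5** — `<path>` closed polygon, stroke `#ff0000` → score (S585, F1981). Machine vertices: (115.964,43.452) → (107.220,112.664) → (128.852,72.741) → (54.986,128.237) → (63.085,50.010) → (115.964,43.452). Closed: final G1 returns to the first vertex.

; LightBurn 1.7.01
; GRBL device profile, absolute coords
G21
G90
G00 X132.954 Y64.794
M4 S331
G01 X107.281 Y61.736 F3876
G01 X85.876 Y57.694
G01 X68.738 Y52.668
G01 X55.868 Y46.658
G01 X47.266 Y39.664
M5
G00 X19.954 Y117.612
M4 S585
G01 X85.244 Y117.612 F1981
G01 X85.244 Y66.393
G01 X19.954 Y66.393
G01 X19.954 Y117.612
M5
G00 X115.532 Y122.355
M4 S585
G01 X16.196 Y113.961 F1981
G01 X111.955 Y74.887
G01 X21.194 Y73.144
G01 X48.022 Y60.440
M5
G00 X106.055 Y11.976
M4 S331
G01 X120.314 Y77.443 F3876
G01 X62.619 Y110.880
M5
G00 X115.964 Y43.452
M4 S585
G01 X107.220 Y112.664 F1981
G01 X128.852 Y72.741
G01 X54.986 Y128.237
G01 X63.085 Y50.010
G01 X115.964 Y43.452
M5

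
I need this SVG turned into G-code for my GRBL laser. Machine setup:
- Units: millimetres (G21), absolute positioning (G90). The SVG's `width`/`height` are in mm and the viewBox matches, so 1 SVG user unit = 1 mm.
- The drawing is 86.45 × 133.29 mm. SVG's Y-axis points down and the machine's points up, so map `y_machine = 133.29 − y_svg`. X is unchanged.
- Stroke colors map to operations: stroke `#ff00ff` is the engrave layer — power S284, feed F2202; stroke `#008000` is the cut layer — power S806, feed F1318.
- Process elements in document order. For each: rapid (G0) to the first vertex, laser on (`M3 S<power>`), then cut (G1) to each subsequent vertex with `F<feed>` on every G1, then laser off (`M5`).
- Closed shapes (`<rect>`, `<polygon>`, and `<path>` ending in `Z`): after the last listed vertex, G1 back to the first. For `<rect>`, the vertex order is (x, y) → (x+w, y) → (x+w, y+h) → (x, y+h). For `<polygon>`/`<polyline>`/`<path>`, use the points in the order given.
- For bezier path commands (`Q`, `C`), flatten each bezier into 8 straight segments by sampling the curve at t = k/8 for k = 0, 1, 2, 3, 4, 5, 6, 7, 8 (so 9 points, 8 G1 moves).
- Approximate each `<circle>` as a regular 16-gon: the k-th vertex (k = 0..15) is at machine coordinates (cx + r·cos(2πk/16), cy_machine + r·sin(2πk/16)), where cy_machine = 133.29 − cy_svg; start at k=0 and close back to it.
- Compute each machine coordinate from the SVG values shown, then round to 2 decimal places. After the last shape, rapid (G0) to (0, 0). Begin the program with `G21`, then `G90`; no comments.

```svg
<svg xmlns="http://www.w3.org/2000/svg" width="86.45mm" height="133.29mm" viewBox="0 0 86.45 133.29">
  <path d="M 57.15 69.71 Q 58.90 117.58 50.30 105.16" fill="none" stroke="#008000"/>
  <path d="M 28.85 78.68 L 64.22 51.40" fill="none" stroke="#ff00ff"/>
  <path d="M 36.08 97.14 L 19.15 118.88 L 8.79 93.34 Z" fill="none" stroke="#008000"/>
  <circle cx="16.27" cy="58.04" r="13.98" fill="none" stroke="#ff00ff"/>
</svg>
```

Since the viewBox matches the mm dimensions, user units are millimetres directly. The only transform is the Y-flip y_m = 133.29 − y_svg.

Shape 1 is a quadratic bezier drawn with `<path>`. Its stroke #008000 means cut at S806, F1318. After flipping Y the toolpath is (57.15,63.58) → (57.43,52.55) → (57.38,43.41) → (57.01,36.16) → (56.31,30.78) → (55.29,27.29) → (53.95,25.69) → (52.29,25.97) → (50.30,28.13).

Shape 2 is a line segment drawn with `<path>`. Its stroke #ff00ff means engrave at S284, F2202. After flipping Y the toolpath is (28.85,54.61) → (64.22,81.89).

Shape 3 is a regular polygon drawn with `<path>`. Its stroke #008000 means cut at S806, F1318. After flipping Y the toolpath is (36.08,36.15) → (19.15,14.41) → (8.79,39.95) → (36.08,36.15), returning to the start.

Shape 4 is a circle drawn with `<circle>`. Its stroke #ff00ff means engrave at S284, F2202. After flipping Y the toolpath is (30.25,75.25) → (29.19,80.60) → (26.16,85.14) → (21.62,88.17) → (16.27,89.23) → (10.92,88.17) → (6.38,85.14) → (3.35,80.60) → (2.29,75.25) → (3.35,69.90) → (6.38,65.36) → (10.92,62.33) → (16.27,61.27) → (21.62,62.33) → (26.16,65.36) → (29.19,69.90) → (30.25,75.25), returning to the start.

G21
G90
G0 X57.15 Y63.58
M3 S806
G1 X57.43 Y52.55 F1318
G1 X57.38 Y43.41 F1318
G1 X57.01 Y36.16 F1318
G1 X56.31 Y30.78 F1318
G1 X55.29 Y27.29 F1318
G1 X53.95 Y25.69 F1318
G1 X52.29 Y25.97 F1318
G1 X50.30 Y28.13 F1318
M5
G0 X28.85 Y54.61
M3 S284
G1 X64.22 Y81.89 F2202
M5
G0 X36.08 Y36.15
M3 S806
G1 X19.15 Y14.41 F1318
G1 X8.79 Y39.95 F1318
G1 X36.08 Y36.15 F1318
M5
G0 X30.25 Y75.25
M3 S284
G1 X29.19 Y80.60 F2202
G1 X26.16 Y85.14 F2202
G1 X21.62 Y88.17 F2202
G1 X16.27 Y89.23 F2202
G1 X10.92 Y88.17 F2202
G1 X6.38 Y85.14 F2202
G1 X3.35 Y80.60 F2202
G1 X2.29 Y75.25 F2202
G1 X3.35 Y69.90 F2202
G1 X6.38 Y65.36 F2202
G1 X10.92 Y62.33 F2202
G1 X16.27 Y61.27 F2202
G1 X21.62 Y62.33 F2202
G1 X26.16 Y65.36 F2202
G1 X29.19 Y69.90 F2202
G1 X30.25 Y75.25 F2202
M5
G0 X0.00 Y0.00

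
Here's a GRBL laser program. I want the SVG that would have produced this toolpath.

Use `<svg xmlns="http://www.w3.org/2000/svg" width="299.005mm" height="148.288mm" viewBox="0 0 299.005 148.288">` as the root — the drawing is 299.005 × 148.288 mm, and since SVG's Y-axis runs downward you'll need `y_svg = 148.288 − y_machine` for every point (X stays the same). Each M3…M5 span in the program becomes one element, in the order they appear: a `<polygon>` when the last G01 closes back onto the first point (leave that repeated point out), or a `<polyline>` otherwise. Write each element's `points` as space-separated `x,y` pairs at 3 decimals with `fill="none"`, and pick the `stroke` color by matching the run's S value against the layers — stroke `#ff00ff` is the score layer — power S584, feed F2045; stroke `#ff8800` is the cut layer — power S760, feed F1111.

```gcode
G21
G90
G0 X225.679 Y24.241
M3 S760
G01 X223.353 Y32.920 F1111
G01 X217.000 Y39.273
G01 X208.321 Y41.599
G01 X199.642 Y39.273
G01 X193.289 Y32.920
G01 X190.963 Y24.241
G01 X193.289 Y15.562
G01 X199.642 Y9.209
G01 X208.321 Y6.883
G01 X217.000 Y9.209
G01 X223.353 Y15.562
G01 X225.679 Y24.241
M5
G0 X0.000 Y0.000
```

Each laser-on run becomes one SVG element. Flip Y back into SVG space with y_svg = 148.288 − y_machine. Every run uses S760, so all elements get stroke `#ff8800` (cut).

Run 1: The run returns to its start, so emit a `<polygon>` with points (Y-flipped): 225.679,124.047 223.353,115.368 217.000,109.015 208.321,106.689 199.642,109.015 193.289,115.368 190.963,124.047 193.289,132.726 199.642,139.079 208.321,141.405 217.000,139.079 223.353,132.726.

<svg xmlns="http://www.w3.org/2000/svg" width="299.005mm" height="148.288mm" viewBox="0 0 299.005 148.288">
  <polygon points="225.679,124.047 223.353,115.368 217.000,109.015 208.321,106.689 199.642,109.015 193.289,115.368 190.963,124.047 193.289,132.726 199.642,139.079 208.321,141.405 217.000,139.079 223.353,132.726" fill="none" stroke="#ff8800"/>
</svg>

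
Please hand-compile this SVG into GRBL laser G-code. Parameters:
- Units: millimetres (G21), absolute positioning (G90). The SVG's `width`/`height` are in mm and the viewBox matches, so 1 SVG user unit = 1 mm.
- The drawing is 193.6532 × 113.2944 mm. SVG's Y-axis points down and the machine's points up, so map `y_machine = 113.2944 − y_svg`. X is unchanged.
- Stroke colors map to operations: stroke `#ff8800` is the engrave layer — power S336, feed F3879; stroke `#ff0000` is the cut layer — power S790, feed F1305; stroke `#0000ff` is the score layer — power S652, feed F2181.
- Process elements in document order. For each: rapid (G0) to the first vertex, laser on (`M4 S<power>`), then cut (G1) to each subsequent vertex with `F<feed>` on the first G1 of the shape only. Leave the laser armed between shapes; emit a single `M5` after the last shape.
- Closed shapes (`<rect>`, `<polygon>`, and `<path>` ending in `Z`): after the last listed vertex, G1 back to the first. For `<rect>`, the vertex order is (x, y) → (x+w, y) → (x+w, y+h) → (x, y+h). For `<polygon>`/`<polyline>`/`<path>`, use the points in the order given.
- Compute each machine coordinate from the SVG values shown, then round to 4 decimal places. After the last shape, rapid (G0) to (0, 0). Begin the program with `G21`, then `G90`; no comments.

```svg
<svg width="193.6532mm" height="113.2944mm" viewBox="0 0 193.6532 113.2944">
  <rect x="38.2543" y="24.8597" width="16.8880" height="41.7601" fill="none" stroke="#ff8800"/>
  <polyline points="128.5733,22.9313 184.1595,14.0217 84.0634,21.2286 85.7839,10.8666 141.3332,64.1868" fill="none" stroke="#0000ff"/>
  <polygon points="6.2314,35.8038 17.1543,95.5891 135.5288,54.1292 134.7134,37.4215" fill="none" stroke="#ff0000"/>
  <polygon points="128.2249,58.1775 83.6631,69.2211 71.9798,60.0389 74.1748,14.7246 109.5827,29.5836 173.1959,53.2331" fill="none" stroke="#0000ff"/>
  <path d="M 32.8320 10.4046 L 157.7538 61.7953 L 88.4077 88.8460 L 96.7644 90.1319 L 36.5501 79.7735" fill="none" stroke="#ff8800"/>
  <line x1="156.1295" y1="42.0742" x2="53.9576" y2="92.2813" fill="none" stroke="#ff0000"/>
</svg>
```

G21
G90
G0 X38.2543 Y88.4347
M4 S336
G1 X55.1423 Y88.4347 F3879
G1 X55.1423 Y46.6746
G1 X38.2543 Y46.6746
G1 X38.2543 Y88.4347
G0 X128.5733 Y90.3631
M4 S652
G1 X184.1595 Y99.2727 F2181
G1 X84.0634 Y92.0658
G1 X85.7839 Y102.4278
G1 X141.3332 Y49.1076
G0 X6.2314 Y77.4906
M4 S790
G1 X17.1543 Y17.7053 F1305
G1 X135.5288 Y59.1652
G1 X134.7134 Y75.8729
G1 X6.2314 Y77.4906
G0 X128.2249 Y55.1169
M4 S652
G1 X83.6631 Y44.0733 F2181
G1 X71.9798 Y53.2555
G1 X74.1748 Y98.5698
G1 X109.5827 Y83.7108
G1 X173.1959 Y60.0613
G1 X128.2249 Y55.1169
G0 X32.8320 Y102.8898
M4 S336
G1 X157.7538 Y51.4991 F3879
G1 X88.4077 Y24.4484
G1 X96.7644 Y23.1625
G1 X36.5501 Y33.5209
G0 X156.1295 Y71.2202
M4 S790
G1 X53.9576 Y21.0131 F1305
M5
G0 X0.0000 Y0.0000

1 u = 1 mm; y_m = 113.2944 − y.

[1] `<rect>` rectangle, #ff8800→engrave S336 F3879: (38.2543,88.4347) → (55.1423,88.4347) → (55.1423,46.6746) → (38.2543,46.6746) → (38.2543,88.4347) (closed)

[2] `<polyline>` open polyline, #0000ff→score S652 F2181: (128.5733,90.3631) → (184.1595,99.2727) → (84.0634,92.0658) → (85.7839,102.4278) → (141.3332,49.1076)

[3] `<polygon>` closed polygon, #ff0000→cut S790 F1305: (6.2314,77.4906) → (17.1543,17.7053) → (135.5288,59.1652) → (134.7134,75.8729) → (6.2314,77.4906) (closed)

[4] `<polygon>` closed polygon, #0000ff→score S652 F2181: (128.2249,55.1169) → (83.6631,44.0733) → (71.9798,53.2555) → (74.1748,98.5698) → (109.5827,83.7108) → (173.1959,60.0613) → (128.2249,55.1169) (closed)

[5] `<path>` open polyline, #ff8800→engrave S336 F3879: (32.8320,102.8898) → (157.7538,51.4991) → (88.4077,24.4484) → (96.7644,23.1625) → (36.5501,33.5209)

[6] `<line>` line segment, #ff0000→cut S790 F1305: (156.1295,71.2202) → (53.9576,21.0131)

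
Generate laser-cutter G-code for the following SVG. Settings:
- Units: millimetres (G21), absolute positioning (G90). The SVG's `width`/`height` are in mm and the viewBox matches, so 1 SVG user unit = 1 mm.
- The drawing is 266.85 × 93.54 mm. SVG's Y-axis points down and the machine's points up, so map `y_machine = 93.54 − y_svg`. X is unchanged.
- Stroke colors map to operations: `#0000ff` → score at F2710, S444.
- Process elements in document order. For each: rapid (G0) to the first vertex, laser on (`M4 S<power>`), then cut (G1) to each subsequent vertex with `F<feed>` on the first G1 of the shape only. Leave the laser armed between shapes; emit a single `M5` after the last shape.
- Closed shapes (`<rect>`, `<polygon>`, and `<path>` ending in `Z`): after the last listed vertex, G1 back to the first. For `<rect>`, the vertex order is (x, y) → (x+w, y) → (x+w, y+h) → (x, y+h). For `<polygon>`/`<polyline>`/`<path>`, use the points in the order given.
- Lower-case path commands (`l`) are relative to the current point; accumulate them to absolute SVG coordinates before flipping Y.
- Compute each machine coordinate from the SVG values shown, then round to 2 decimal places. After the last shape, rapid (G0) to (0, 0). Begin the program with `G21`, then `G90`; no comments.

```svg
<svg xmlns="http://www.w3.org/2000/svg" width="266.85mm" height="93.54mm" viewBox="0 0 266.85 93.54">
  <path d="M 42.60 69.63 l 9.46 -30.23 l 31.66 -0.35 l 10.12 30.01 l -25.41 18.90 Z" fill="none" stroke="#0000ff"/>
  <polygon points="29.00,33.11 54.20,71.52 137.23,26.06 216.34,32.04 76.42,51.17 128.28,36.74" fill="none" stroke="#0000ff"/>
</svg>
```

1 u = 1 mm; y_m = 93.54 − y.

[1] `<path>` regular polygon, #0000ff→score S444 F2710: (42.60,23.91) → (52.06,54.14) → (83.72,54.49) → (93.84,24.48) → (68.43,5.58) → (42.60,23.91) (closed)

[2] `<polygon>` closed polygon, #0000ff→score S444 F2710: (29.00,60.43) → (54.20,22.02) → (137.23,67.48) → (216.34,61.50) → (76.42,42.37) → (128.28,56.80) → (29.00,60.43) (closed)

G21
G90
G0 X42.60 Y23.91
M4 S444
G1 X52.06 Y54.14 F2710
G1 X83.72 Y54.49
G1 X93.84 Y24.48
G1 X68.43 Y5.58
G1 X42.60 Y23.91
G0 X29.00 Y60.43
M4 S444
G1 X54.20 Y22.02 F2710
G1 X137.23 Y67.48
G1 X216.34 Y61.50
G1 X76.42 Y42.37
G1 X128.28 Y56.80
G1 X29.00 Y60.43
M5
G0 X0.00 Y0.00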